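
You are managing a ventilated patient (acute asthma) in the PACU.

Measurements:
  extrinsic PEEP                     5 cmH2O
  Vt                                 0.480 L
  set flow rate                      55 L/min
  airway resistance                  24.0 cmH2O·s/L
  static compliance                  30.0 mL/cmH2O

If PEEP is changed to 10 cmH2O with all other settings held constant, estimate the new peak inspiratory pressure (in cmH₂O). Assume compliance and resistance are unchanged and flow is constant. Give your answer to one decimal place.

Flow: 55 L/min ÷ 60 = 0.9167 L/s.
PIP = Vt/C + R·V̇ + PEEP (constant-flow equation of motion).
Only the baseline term changes: ΔPIP = ΔPEEP = 10 − 5 = 5.0 cmH2O.
Original PIP = 480/30.0 + 24.0×0.9167 + 5 = 43.001 cmH2O; new PIP = 43.001 + (5.0) = 48.001 cmH2O.

48.0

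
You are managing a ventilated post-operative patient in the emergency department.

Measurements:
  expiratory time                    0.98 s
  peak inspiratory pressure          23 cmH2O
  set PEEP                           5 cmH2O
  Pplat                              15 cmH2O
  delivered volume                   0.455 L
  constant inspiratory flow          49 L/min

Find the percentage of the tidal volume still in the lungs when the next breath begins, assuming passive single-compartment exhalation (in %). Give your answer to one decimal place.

11.1

Flow: 49 L/min ÷ 60 = 0.8167 L/s.
R = (PIP − Pplat)/V̇ = (23 − 15) / 0.8167 = 8.0/0.8167 = 9.796 cmH2O·s/L.
C = Vt/(Pplat − PEEP) = 455.0 / (15 − 5) = 455.0/10.0 = 45.5 mL/cmH2O.
τ = R × C = 9.796 × 0.0455 L/cmH2O = 0.4457 s.
Fraction remaining at end-expiration = e^(−Te/τ) = e^(−0.98/0.4457) = 0.1109 → 11.09%.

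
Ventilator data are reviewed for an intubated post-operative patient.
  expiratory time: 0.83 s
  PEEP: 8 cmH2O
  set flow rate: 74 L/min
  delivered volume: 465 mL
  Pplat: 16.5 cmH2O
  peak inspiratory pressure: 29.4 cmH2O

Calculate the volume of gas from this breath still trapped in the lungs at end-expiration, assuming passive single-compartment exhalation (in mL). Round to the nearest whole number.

109

Flow: 74 L/min ÷ 60 = 1.2333 L/s.
R = (PIP − Pplat)/V̇ = (29.4 − 16.5) / 1.2333 = 12.9/1.2333 = 10.46 cmH2O·s/L.
C = Vt/(Pplat − PEEP) = 465.0 / (16.5 − 8) = 465.0/8.5 = 54.706 mL/cmH2O.
τ = R × C = 10.46 × 0.05471 L/cmH2O = 0.5723 s.
Fraction remaining = e^(−Te/τ) = e^(−0.83/0.5723) = 0.2345.
Trapped volume = 465.0 × 0.2345 = 109.04 mL.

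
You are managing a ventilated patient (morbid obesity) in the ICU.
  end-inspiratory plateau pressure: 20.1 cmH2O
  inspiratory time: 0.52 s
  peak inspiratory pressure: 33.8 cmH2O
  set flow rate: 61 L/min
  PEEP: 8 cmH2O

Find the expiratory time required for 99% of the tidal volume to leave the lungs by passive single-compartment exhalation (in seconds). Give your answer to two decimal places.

2.71

Flow: 61 L/min ÷ 60 = 1.0167 L/s.
Vt = flow × Ti = 1.0167 L/s × 0.52 s × 1000 mL/L = 528.68 mL.
R = (PIP − Pplat)/V̇ = (33.8 − 20.1) / 1.0167 = 13.7/1.0167 = 13.475 cmH2O·s/L.
C = Vt/(Pplat − PEEP) = 528.68 / (20.1 − 8) = 528.68/12.1 = 43.693 mL/cmH2O.
τ = R × C = 13.475 × 0.04369 L/cmH2O = 0.5887 s.
t = −τ·ln(1 − 0.99) = −0.5887·ln(0.01) = 2.711 s.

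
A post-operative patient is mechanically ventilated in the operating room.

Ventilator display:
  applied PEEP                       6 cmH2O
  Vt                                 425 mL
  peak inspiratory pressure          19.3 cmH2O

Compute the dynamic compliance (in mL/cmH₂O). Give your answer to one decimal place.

Dynamic compliance = Vt / (PIP − PEEP) = 425 / (19.3 − 6) = 425 / 13.3 = 31.955 mL/cmH2O.

32.0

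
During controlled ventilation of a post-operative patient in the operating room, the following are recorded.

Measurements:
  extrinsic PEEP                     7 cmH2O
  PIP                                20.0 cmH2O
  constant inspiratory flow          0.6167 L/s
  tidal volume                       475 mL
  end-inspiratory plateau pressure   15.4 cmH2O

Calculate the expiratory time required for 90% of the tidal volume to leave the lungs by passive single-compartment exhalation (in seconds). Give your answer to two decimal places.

R = (PIP − Pplat)/V̇ = (20.0 − 15.4) / 0.6167 = 4.6/0.6167 = 7.459 cmH2O·s/L.
C = Vt/(Pplat − PEEP) = 475.0 / (15.4 − 7) = 475.0/8.4 = 56.548 mL/cmH2O.
τ = R × C = 7.459 × 0.05655 L/cmH2O = 0.4218 s.
t = −τ·ln(1 − 0.90) = −0.4218·ln(0.1) = 0.9712 s.

0.97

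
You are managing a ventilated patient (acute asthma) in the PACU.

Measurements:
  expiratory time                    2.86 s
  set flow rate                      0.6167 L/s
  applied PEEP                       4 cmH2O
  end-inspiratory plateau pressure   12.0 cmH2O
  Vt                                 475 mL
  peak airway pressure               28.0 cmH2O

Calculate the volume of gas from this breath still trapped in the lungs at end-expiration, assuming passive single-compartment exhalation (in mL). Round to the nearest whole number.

R = (PIP − Pplat)/V̇ = (28.0 − 12.0) / 0.6167 = 16.0/0.6167 = 25.945 cmH2O·s/L.
C = Vt/(Pplat − PEEP) = 475.0 / (12.0 − 4) = 475.0/8.0 = 59.375 mL/cmH2O.
τ = R × C = 25.945 × 0.05938 L/cmH2O = 1.541 s.
Fraction remaining = e^(−Te/τ) = e^(−2.86/1.541) = 0.1563.
Trapped volume = 475.0 × 0.1563 = 74.243 mL.

74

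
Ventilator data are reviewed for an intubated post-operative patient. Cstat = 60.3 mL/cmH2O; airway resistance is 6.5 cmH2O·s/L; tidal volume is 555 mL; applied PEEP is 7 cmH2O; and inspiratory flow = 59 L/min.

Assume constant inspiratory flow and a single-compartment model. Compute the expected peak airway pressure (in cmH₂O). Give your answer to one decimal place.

Flow: 59 L/min ÷ 60 = 0.9833 L/s.
Equation of motion (constant flow): PIP = Vt/C + R·V̇ + PEEP.
PIP = 555/60.3 + 6.5×0.9833 + 7 = 9.204 + 6.391 + 7 = 22.595 cmH2O.

22.6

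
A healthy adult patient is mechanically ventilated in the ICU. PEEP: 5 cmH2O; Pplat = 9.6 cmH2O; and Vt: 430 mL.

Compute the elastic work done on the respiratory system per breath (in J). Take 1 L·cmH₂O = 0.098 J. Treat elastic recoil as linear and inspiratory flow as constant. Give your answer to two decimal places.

Elastic work ≈ ½ × (Pplat − PEEP) × Vt = 0.5 × (9.6 − 5) × 0.430 L = 0.5 × 4.6 × 0.430 = 0.989 L·cmH2O.
× 0.098 J/(L·cmH2O) → 0.09692 J.

0.10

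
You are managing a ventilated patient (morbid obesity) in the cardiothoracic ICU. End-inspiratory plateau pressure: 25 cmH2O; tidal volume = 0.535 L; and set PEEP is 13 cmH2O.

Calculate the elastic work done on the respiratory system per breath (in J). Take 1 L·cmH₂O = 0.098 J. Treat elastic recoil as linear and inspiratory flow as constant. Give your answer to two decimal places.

0.31

Elastic work ≈ ½ × (Pplat − PEEP) × Vt = 0.5 × (25 − 13) × 0.535 L = 0.5 × 12.0 × 0.535 = 3.21 L·cmH2O.
× 0.098 J/(L·cmH2O) → 0.3146 J.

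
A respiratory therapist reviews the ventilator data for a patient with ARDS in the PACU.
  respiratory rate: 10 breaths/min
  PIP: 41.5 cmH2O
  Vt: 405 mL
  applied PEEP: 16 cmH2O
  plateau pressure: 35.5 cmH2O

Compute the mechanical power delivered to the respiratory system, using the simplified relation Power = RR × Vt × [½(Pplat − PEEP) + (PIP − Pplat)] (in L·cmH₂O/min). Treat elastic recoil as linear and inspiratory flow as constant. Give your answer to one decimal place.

Per-breath work = Vt × [½(Pplat−PEEP) + (PIP−Pplat)] = 0.405 × [0.5×19.5 + 6.0] = 0.405 × 15.75 = 6.379 L·cmH2O.
Power = 10 × 6.379 = 63.79 L·cmH2O/min.

63.8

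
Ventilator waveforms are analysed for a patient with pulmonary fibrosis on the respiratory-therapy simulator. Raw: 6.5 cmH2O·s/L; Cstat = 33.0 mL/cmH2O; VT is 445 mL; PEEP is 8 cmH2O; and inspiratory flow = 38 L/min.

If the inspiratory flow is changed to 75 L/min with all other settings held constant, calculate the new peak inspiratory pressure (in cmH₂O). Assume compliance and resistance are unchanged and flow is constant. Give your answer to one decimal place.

Flow: 38 L/min ÷ 60 = 0.6333 L/s.
New flow: 75 L/min ÷ 60 = 1.25 L/s.
PIP = Vt/C + R·V̇ + PEEP (constant-flow equation of motion).
Only the resistive term changes: ΔPIP = R × ΔV̇ = 6.5 × (1.25 − 0.6333) = 6.5 × 0.6167 = 4.009 cmH2O.
Original PIP = 445/33.0 + 6.5×0.6333 + 8 = 25.601 cmH2O; new PIP = 25.601 + (4.009) = 29.61 cmH2O.

29.6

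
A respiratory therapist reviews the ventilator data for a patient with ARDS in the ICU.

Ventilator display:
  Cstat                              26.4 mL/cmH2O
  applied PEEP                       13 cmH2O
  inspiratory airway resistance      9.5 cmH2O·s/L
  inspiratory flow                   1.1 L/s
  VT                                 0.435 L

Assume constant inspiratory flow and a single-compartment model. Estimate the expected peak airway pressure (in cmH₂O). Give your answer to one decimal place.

39.9

Equation of motion (constant flow): PIP = Vt/C + R·V̇ + PEEP.
PIP = 435/26.4 + 9.5×1.1 + 13 = 16.477 + 10.45 + 13 = 39.927 cmH2O.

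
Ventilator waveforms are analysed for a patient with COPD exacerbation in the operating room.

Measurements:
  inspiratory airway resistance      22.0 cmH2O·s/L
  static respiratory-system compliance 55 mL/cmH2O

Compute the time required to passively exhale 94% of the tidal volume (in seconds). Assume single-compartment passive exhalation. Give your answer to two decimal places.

3.40

τ = R × C = 22.0 × 55 mL/cmH2O = 22.0 × 0.055 L/cmH2O = 1.21 s.
Exhaled fraction f = 1 − e^(−t/τ) → t = −τ·ln(1 − f) = −1.21·ln(0.06) = 3.404 s.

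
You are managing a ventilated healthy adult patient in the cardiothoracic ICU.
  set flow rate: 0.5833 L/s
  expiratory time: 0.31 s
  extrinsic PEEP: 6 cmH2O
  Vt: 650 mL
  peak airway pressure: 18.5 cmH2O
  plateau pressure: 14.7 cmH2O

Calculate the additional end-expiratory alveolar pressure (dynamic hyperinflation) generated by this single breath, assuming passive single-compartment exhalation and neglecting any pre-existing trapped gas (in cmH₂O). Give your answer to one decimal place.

R = (PIP − Pplat)/V̇ = (18.5 − 14.7) / 0.5833 = 3.8/0.5833 = 6.515 cmH2O·s/L.
C = Vt/(Pplat − PEEP) = 650.0 / (14.7 − 6) = 650.0/8.7 = 74.713 mL/cmH2O.
τ = R × C = 6.515 × 0.07471 L/cmH2O = 0.4867 s.
Fraction remaining = e^(−Te/τ) = e^(−0.31/0.4867) = 0.5289; trapped volume = 650.0 × 0.5289 = 343.79 mL.
Additional alveolar pressure from trapping ≈ V_trapped / C = 343.79 / 74.713 = 4.601 cmH2O.

4.6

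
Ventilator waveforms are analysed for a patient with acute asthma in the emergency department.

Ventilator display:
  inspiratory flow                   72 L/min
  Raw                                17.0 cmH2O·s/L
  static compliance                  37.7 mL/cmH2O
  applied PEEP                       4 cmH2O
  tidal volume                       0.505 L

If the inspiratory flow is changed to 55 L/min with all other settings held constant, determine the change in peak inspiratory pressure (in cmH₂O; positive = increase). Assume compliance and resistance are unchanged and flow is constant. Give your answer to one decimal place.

-4.8

Flow: 72 L/min ÷ 60 = 1.2 L/s.
New flow: 55 L/min ÷ 60 = 0.9167 L/s.
PIP = Vt/C + R·V̇ + PEEP (constant-flow equation of motion).
Only the resistive term changes: ΔPIP = R × ΔV̇ = 17.0 × (0.9167 − 1.2) = 17.0 × -0.2833 = -4.816 cmH2O.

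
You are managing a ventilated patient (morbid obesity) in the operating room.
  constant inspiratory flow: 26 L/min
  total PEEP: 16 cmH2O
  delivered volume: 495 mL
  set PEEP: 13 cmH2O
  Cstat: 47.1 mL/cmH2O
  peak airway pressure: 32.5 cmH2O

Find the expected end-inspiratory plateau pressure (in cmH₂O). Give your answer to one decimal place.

End-expiratory occlusion gives total PEEP = 16 cmH2O (intrinsic PEEP = 16 − 13 = 3). Use total PEEP for the elastic gradient.
Pplat = PEEPtotal + Vt / Cstat = 16 + 495 / 47.1 = 16 + 10.51 = 26.51 cmH2O.

26.5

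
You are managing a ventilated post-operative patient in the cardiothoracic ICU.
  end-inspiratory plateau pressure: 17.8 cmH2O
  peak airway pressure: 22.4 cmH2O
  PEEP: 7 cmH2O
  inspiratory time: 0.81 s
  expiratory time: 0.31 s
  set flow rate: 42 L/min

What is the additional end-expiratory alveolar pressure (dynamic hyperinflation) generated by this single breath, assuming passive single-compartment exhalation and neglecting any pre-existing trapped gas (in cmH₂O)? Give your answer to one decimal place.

4.4

Flow: 42 L/min ÷ 60 = 0.7 L/s.
Vt = flow × Ti = 0.7 L/s × 0.81 s × 1000 mL/L = 567.0 mL.
R = (PIP − Pplat)/V̇ = (22.4 − 17.8) / 0.7 = 4.6/0.7 = 6.571 cmH2O·s/L.
C = Vt/(Pplat − PEEP) = 567.0 / (17.8 − 7) = 567.0/10.8 = 52.5 mL/cmH2O.
τ = R × C = 6.571 × 0.0525 L/cmH2O = 0.345 s.
Fraction remaining = e^(−Te/τ) = e^(−0.31/0.345) = 0.4072; trapped volume = 567.0 × 0.4072 = 230.88 mL.
Additional alveolar pressure from trapping ≈ V_trapped / C = 230.88 / 52.5 = 4.398 cmH2O.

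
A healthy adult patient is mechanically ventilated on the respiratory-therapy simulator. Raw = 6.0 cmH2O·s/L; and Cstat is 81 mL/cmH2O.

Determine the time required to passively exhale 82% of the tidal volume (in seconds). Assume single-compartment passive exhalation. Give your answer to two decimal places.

0.83

τ = R × C = 6.0 × 81 mL/cmH2O = 6.0 × 0.081 L/cmH2O = 0.486 s.
Exhaled fraction f = 1 − e^(−t/τ) → t = −τ·ln(1 − f) = −0.486·ln(0.18) = 0.8334 s.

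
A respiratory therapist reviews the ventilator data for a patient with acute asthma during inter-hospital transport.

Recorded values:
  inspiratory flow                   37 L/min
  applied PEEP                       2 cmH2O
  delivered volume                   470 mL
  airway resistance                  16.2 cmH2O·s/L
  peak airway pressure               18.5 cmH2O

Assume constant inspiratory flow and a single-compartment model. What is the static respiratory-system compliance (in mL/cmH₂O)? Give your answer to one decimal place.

72.2

Flow: 37 L/min ÷ 60 = 0.6167 L/s.
Equation of motion (constant flow): PIP = Vt/C + R·V̇ + PEEP.
Vt/C = PIP − R·V̇ − PEEP = 18.5 − 16.2×0.6167 − 2 = 18.5 − 9.991 − 2 = 6.509 cmH2O.
C = Vt / 6.509 = 470 / 6.509 = 72.208 mL/cmH2O.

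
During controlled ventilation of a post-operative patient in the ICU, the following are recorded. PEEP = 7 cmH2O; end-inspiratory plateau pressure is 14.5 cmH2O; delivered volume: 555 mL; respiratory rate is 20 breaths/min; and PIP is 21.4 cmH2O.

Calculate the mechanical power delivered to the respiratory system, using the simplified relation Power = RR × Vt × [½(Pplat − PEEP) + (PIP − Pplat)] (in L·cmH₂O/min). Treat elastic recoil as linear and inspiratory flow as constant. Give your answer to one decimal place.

118.2

Per-breath work = Vt × [½(Pplat−PEEP) + (PIP−Pplat)] = 0.555 × [0.5×7.5 + 6.9] = 0.555 × 10.65 = 5.911 L·cmH2O.
Power = 20 × 5.911 = 118.22 L·cmH2O/min.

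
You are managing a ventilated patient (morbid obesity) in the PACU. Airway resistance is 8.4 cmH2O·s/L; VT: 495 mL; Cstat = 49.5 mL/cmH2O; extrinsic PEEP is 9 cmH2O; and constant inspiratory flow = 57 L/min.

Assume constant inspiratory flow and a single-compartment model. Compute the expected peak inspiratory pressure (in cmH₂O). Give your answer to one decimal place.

Flow: 57 L/min ÷ 60 = 0.95 L/s.
Equation of motion (constant flow): PIP = Vt/C + R·V̇ + PEEP.
PIP = 495/49.5 + 8.4×0.95 + 9 = 10.0 + 7.98 + 9 = 26.98 cmH2O.

27.0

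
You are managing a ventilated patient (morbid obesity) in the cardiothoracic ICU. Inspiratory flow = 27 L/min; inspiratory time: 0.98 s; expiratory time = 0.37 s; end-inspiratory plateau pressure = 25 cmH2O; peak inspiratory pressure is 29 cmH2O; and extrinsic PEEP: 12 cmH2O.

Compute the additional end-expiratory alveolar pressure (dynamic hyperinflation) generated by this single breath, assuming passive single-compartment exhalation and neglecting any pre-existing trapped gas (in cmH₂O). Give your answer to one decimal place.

3.8

Flow: 27 L/min ÷ 60 = 0.45 L/s.
Vt = flow × Ti = 0.45 L/s × 0.98 s × 1000 mL/L = 441.0 mL.
R = (PIP − Pplat)/V̇ = (29 − 25) / 0.45 = 4.0/0.45 = 8.889 cmH2O·s/L.
C = Vt/(Pplat − PEEP) = 441.0 / (25 − 12) = 441.0/13.0 = 33.923 mL/cmH2O.
τ = R × C = 8.889 × 0.03392 L/cmH2O = 0.3015 s.
Fraction remaining = e^(−Te/τ) = e^(−0.37/0.3015) = 0.2931; trapped volume = 441.0 × 0.2931 = 129.26 mL.
Additional alveolar pressure from trapping ≈ V_trapped / C = 129.26 / 33.923 = 3.81 cmH2O.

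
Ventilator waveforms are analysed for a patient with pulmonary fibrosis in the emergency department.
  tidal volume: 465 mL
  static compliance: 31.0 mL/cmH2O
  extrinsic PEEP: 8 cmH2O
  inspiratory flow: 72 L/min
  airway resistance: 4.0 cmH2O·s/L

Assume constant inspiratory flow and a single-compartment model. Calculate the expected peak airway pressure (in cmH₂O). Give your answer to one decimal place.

27.8

Flow: 72 L/min ÷ 60 = 1.2 L/s.
Equation of motion (constant flow): PIP = Vt/C + R·V̇ + PEEP.
PIP = 465/31.0 + 4.0×1.2 + 8 = 15.0 + 4.8 + 8 = 27.8 cmH2O.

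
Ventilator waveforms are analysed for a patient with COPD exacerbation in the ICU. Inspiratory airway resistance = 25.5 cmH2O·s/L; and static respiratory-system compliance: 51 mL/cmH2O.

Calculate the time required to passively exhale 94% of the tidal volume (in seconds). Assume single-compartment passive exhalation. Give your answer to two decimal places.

τ = R × C = 25.5 × 51 mL/cmH2O = 25.5 × 0.051 L/cmH2O = 1.301 s.
Exhaled fraction f = 1 − e^(−t/τ) → t = −τ·ln(1 − f) = −1.301·ln(0.06) = 3.66 s.

3.66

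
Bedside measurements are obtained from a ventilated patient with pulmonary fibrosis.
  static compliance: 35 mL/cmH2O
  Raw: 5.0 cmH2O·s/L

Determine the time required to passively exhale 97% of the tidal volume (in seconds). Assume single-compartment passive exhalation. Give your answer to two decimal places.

0.61

τ = R × C = 5.0 × 35 mL/cmH2O = 5.0 × 0.035 L/cmH2O = 0.175 s.
Exhaled fraction f = 1 − e^(−t/τ) → t = −τ·ln(1 − f) = −0.175·ln(0.03) = 0.6136 s.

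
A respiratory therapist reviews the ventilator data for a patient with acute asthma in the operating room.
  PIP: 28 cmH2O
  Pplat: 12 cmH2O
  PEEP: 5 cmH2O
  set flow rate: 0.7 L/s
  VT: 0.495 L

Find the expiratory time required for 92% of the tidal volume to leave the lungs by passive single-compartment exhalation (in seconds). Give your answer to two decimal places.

4.08

R = (PIP − Pplat)/V̇ = (28 − 12) / 0.7 = 16.0/0.7 = 22.857 cmH2O·s/L.
C = Vt/(Pplat − PEEP) = 495.0 / (12 − 5) = 495.0/7.0 = 70.714 mL/cmH2O.
τ = R × C = 22.857 × 0.07071 L/cmH2O = 1.616 s.
t = −τ·ln(1 − 0.92) = −1.616·ln(0.08) = 4.082 s.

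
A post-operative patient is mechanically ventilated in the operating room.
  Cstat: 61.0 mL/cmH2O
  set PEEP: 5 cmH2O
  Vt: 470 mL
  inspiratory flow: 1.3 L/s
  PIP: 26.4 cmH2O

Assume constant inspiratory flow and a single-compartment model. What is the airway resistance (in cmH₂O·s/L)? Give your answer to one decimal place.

Equation of motion (constant flow): PIP = Vt/C + R·V̇ + PEEP.
R·V̇ = PIP − Vt/C − PEEP = 26.4 − 470/61.0 − 5 = 26.4 − 7.705 − 5 = 13.695 cmH2O.
R = 13.695 / 1.3 = 10.535 cmH2O·s/L.

10.5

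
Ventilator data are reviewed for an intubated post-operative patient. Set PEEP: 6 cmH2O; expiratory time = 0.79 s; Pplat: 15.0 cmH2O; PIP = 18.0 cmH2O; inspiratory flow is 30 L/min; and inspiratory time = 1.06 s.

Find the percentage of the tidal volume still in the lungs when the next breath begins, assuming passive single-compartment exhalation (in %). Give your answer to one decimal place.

Flow: 30 L/min ÷ 60 = 0.5 L/s.
Vt = flow × Ti = 0.5 L/s × 1.06 s × 1000 mL/L = 530.0 mL.
R = (PIP − Pplat)/V̇ = (18.0 − 15.0) / 0.5 = 3.0/0.5 = 6.0 cmH2O·s/L.
C = Vt/(Pplat − PEEP) = 530.0 / (15.0 − 6) = 530.0/9.0 = 58.889 mL/cmH2O.
τ = R × C = 6.0 × 0.05889 L/cmH2O = 0.3533 s.
Fraction remaining at end-expiration = e^(−Te/τ) = e^(−0.79/0.3533) = 0.1069 → 10.69%.

10.7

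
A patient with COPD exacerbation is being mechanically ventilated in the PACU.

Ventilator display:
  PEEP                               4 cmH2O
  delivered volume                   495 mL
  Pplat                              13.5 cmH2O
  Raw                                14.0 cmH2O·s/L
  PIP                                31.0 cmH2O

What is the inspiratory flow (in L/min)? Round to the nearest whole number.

flow = (PIP − Pplat) / Raw = (31.0 − 13.5) / 14.0 = 1.25 L/s × 60 = 75.0 L/min.

75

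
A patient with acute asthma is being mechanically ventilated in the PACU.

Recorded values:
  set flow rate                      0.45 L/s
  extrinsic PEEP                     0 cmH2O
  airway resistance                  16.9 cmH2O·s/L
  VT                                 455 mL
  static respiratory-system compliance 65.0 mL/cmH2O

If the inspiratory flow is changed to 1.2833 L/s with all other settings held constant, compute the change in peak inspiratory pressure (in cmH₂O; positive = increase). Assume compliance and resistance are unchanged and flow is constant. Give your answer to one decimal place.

14.1

PIP = Vt/C + R·V̇ + PEEP (constant-flow equation of motion).
Only the resistive term changes: ΔPIP = R × ΔV̇ = 16.9 × (1.2833 − 0.45) = 16.9 × 0.8333 = 14.083 cmH2O.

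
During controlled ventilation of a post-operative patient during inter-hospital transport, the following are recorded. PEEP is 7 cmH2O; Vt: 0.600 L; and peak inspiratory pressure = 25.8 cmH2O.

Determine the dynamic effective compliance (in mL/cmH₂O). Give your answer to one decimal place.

Dynamic compliance = Vt / (PIP − PEEP) = 600 / (25.8 − 7) = 600 / 18.8 = 31.915 mL/cmH2O.

31.9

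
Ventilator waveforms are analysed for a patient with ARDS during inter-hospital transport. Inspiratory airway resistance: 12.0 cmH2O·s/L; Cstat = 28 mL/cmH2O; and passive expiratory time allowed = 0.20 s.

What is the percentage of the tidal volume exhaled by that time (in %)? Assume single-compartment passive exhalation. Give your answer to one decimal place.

44.9

τ = R × C = 12.0 × 28 mL/cmH2O = 12.0 × 0.028 L/cmH2O = 0.336 s.
Passive exhalation: V(t)/V₀ = e^(−t/τ) = e^(−0.20/0.336) = 0.5514.
Fraction exhaled = 1 − 0.5514 = 0.4486 → 44.86%.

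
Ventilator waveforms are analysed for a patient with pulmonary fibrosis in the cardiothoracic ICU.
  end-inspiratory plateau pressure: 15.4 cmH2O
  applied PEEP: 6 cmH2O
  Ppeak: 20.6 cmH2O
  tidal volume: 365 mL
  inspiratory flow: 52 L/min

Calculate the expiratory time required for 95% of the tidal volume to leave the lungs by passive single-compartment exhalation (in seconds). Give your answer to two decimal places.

0.70

Flow: 52 L/min ÷ 60 = 0.8667 L/s.
R = (PIP − Pplat)/V̇ = (20.6 − 15.4) / 0.8667 = 5.2/0.8667 = 6.0 cmH2O·s/L.
C = Vt/(Pplat − PEEP) = 365.0 / (15.4 − 6) = 365.0/9.4 = 38.83 mL/cmH2O.
τ = R × C = 6.0 × 0.03883 L/cmH2O = 0.233 s.
t = −τ·ln(1 − 0.95) = −0.233·ln(0.05) = 0.698 s.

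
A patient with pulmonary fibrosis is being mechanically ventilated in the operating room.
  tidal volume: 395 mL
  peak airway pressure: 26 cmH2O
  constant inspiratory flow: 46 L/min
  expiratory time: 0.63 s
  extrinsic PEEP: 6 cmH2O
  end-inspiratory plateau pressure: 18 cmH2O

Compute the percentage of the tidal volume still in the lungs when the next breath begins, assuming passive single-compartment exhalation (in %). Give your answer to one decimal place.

Flow: 46 L/min ÷ 60 = 0.7667 L/s.
R = (PIP − Pplat)/V̇ = (26 − 18) / 0.7667 = 8.0/0.7667 = 10.434 cmH2O·s/L.
C = Vt/(Pplat − PEEP) = 395.0 / (18 − 6) = 395.0/12.0 = 32.917 mL/cmH2O.
τ = R × C = 10.434 × 0.03292 L/cmH2O = 0.3435 s.
Fraction remaining at end-expiration = e^(−Te/τ) = e^(−0.63/0.3435) = 0.1598 → 15.98%.

16.0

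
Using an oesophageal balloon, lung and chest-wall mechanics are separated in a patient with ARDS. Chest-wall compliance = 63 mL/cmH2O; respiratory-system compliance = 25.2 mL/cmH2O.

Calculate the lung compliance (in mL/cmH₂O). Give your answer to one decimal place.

1/CL = 1/Crs − 1/Ccw.
1/CL = 1/25.2 − 1/63 = 0.02381.
CL = 41.999 mL/cmH2O.

42.0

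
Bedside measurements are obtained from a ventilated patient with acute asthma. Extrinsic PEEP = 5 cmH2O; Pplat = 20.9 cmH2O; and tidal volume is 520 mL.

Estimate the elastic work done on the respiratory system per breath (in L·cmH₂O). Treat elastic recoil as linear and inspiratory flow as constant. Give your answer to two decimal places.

4.13

Elastic work ≈ ½ × (Pplat − PEEP) × Vt = 0.5 × (20.9 − 5) × 0.520 L = 0.5 × 15.9 × 0.520 = 4.134 L·cmH2O.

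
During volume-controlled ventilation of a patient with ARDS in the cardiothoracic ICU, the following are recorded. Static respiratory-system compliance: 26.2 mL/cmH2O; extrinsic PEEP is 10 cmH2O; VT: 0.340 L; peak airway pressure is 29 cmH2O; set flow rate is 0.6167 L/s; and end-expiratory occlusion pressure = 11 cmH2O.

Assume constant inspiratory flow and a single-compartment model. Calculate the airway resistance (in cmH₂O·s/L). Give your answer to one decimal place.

Total PEEP = 11 cmH2O (set 10 + intrinsic 1); this is the baseline alveolar pressure.
Equation of motion (constant flow): PIP = Vt/C + R·V̇ + PEEP.
R·V̇ = PIP − Vt/C − PEEP = 29 − 340/26.2 − 11 = 29 − 12.977 − 11 = 5.023 cmH2O.
R = 5.023 / 0.6167 = 8.145 cmH2O·s/L.

8.1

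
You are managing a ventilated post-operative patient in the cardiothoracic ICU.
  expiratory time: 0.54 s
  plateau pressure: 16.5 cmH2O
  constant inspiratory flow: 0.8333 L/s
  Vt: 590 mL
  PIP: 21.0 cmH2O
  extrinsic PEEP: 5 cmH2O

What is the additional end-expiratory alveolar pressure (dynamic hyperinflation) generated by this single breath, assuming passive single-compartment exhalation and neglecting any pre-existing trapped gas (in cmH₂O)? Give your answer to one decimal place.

1.6

R = (PIP − Pplat)/V̇ = (21.0 − 16.5) / 0.8333 = 4.5/0.8333 = 5.4 cmH2O·s/L.
C = Vt/(Pplat − PEEP) = 590.0 / (16.5 − 5) = 590.0/11.5 = 51.304 mL/cmH2O.
τ = R × C = 5.4 × 0.0513 L/cmH2O = 0.277 s.
Fraction remaining = e^(−Te/τ) = e^(−0.54/0.277) = 0.1424; trapped volume = 590.0 × 0.1424 = 84.016 mL.
Additional alveolar pressure from trapping ≈ V_trapped / C = 84.016 / 51.304 = 1.638 cmH2O.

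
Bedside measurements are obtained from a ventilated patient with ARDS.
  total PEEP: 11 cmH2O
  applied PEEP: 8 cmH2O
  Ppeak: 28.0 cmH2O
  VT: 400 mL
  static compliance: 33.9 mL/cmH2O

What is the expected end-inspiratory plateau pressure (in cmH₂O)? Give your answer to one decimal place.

22.8

End-expiratory occlusion gives total PEEP = 11 cmH2O (intrinsic PEEP = 11 − 8 = 3). Use total PEEP for the elastic gradient.
Pplat = PEEPtotal + Vt / Cstat = 11 + 400 / 33.9 = 11 + 11.799 = 22.799 cmH2O.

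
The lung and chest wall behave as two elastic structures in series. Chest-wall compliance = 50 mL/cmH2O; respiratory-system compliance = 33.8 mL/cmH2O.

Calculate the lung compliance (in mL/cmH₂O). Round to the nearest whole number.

104

1/CL = 1/Crs − 1/Ccw.
1/CL = 1/33.8 − 1/50 = 0.009586.
CL = 104.32 mL/cmH2O.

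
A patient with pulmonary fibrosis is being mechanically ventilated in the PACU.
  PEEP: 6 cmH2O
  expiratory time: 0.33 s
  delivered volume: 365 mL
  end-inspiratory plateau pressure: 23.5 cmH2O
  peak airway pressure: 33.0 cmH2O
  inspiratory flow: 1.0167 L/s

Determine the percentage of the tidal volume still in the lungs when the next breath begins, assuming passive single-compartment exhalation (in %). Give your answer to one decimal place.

18.4

R = (PIP − Pplat)/V̇ = (33.0 − 23.5) / 1.0167 = 9.5/1.0167 = 9.344 cmH2O·s/L.
C = Vt/(Pplat − PEEP) = 365.0 / (23.5 − 6) = 365.0/17.5 = 20.857 mL/cmH2O.
τ = R × C = 9.344 × 0.02086 L/cmH2O = 0.1949 s.
Fraction remaining at end-expiration = e^(−Te/τ) = e^(−0.33/0.1949) = 0.1839 → 18.39%.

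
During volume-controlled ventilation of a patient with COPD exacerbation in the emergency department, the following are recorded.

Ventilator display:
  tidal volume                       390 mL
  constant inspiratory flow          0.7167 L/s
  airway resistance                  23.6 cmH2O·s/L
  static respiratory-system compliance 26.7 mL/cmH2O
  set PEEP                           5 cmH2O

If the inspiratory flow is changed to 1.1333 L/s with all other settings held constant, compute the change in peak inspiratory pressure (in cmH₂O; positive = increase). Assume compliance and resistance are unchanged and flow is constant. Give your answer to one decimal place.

PIP = Vt/C + R·V̇ + PEEP (constant-flow equation of motion).
Only the resistive term changes: ΔPIP = R × ΔV̇ = 23.6 × (1.1333 − 0.7167) = 23.6 × 0.4166 = 9.832 cmH2O.

9.8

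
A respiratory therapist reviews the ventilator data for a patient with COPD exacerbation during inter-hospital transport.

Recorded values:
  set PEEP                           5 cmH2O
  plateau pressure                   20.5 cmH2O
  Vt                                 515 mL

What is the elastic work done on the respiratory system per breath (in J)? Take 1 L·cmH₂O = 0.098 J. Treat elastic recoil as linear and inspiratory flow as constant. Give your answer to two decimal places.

Elastic work ≈ ½ × (Pplat − PEEP) × Vt = 0.5 × (20.5 − 5) × 0.515 L = 0.5 × 15.5 × 0.515 = 3.991 L·cmH2O.
× 0.098 J/(L·cmH2O) → 0.3911 J.

0.39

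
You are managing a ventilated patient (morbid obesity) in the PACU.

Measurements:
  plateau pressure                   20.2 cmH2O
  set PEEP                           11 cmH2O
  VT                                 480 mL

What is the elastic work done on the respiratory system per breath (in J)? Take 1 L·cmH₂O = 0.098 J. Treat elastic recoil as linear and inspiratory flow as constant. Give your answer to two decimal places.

0.22

Elastic work ≈ ½ × (Pplat − PEEP) × Vt = 0.5 × (20.2 − 11) × 0.480 L = 0.5 × 9.2 × 0.480 = 2.208 L·cmH2O.
× 0.098 J/(L·cmH2O) → 0.2164 J.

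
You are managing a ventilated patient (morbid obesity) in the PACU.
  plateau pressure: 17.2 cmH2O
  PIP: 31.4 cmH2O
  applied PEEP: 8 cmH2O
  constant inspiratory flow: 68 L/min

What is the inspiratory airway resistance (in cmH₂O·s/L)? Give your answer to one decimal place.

12.5

Flow: 68 L/min ÷ 60 = 1.1333 L/s.
Raw = (PIP − Pplat) / flow = (31.4 − 17.2) / 1.1333 = 14.2 / 1.1333 = 12.53 cmH2O·s/L.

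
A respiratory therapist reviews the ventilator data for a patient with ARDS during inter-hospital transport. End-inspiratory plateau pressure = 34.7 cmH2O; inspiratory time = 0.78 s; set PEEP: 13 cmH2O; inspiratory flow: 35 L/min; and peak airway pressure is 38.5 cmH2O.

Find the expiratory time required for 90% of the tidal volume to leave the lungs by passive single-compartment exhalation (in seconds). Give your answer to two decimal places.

0.31

Flow: 35 L/min ÷ 60 = 0.5833 L/s.
Vt = flow × Ti = 0.5833 L/s × 0.78 s × 1000 mL/L = 454.97 mL.
R = (PIP − Pplat)/V̇ = (38.5 − 34.7) / 0.5833 = 3.8/0.5833 = 6.515 cmH2O·s/L.
C = Vt/(Pplat − PEEP) = 454.97 / (34.7 − 13) = 454.97/21.7 = 20.966 mL/cmH2O.
τ = R × C = 6.515 × 0.02097 L/cmH2O = 0.1366 s.
t = −τ·ln(1 − 0.90) = −0.1366·ln(0.1) = 0.3145 s.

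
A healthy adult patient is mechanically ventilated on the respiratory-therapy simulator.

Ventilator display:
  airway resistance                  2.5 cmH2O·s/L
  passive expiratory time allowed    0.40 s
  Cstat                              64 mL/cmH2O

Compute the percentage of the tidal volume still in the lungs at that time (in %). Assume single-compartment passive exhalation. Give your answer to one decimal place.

8.2

τ = R × C = 2.5 × 64 mL/cmH2O = 2.5 × 0.064 L/cmH2O = 0.16 s.
Passive exhalation: V(t)/V₀ = e^(−t/τ) = e^(−0.40/0.16) = 0.08208.
Fraction remaining = 0.08208 → 8.208%.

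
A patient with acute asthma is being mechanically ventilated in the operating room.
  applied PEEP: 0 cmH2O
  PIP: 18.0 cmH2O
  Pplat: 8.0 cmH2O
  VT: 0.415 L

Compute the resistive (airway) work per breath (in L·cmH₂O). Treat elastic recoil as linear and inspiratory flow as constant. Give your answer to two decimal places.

4.15

With constant inspiratory flow the resistive pressure is constant at PIP − Pplat = 18.0 − 8.0 = 10.0 cmH2O, so resistive work = 10.0 × 0.415 = 4.15 L·cmH2O.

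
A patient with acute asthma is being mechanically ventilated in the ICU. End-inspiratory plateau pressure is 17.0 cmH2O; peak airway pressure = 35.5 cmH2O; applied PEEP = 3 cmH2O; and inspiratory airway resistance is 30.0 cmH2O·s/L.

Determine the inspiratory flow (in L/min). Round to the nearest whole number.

flow = (PIP − Pplat) / Raw = (35.5 − 17.0) / 30.0 = 0.6167 L/s × 60 = 37.002 L/min.

37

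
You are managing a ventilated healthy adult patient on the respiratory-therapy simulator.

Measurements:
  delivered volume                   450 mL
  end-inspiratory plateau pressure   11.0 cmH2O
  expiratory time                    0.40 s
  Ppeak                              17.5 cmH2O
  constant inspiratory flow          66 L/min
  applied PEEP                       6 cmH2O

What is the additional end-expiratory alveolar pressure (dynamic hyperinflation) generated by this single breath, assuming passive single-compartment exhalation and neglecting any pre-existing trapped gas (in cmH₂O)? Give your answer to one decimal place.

2.4

Flow: 66 L/min ÷ 60 = 1.1 L/s.
R = (PIP − Pplat)/V̇ = (17.5 − 11.0) / 1.1 = 6.5/1.1 = 5.909 cmH2O·s/L.
C = Vt/(Pplat − PEEP) = 450.0 / (11.0 − 6) = 450.0/5.0 = 90.0 mL/cmH2O.
τ = R × C = 5.909 × 0.09 L/cmH2O = 0.5318 s.
Fraction remaining = e^(−Te/τ) = e^(−0.40/0.5318) = 0.4713; trapped volume = 450.0 × 0.4713 = 212.09 mL.
Additional alveolar pressure from trapping ≈ V_trapped / C = 212.09 / 90.0 = 2.357 cmH2O.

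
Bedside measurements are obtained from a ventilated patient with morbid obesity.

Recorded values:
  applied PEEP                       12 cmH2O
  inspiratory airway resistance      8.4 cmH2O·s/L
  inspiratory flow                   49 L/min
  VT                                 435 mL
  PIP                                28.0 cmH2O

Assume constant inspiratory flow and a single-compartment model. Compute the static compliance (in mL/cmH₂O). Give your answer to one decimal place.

47.6

Flow: 49 L/min ÷ 60 = 0.8167 L/s.
Equation of motion (constant flow): PIP = Vt/C + R·V̇ + PEEP.
Vt/C = PIP − R·V̇ − PEEP = 28.0 − 8.4×0.8167 − 12 = 28.0 − 6.86 − 12 = 9.14 cmH2O.
C = Vt / 9.14 = 435 / 9.14 = 47.593 mL/cmH2O.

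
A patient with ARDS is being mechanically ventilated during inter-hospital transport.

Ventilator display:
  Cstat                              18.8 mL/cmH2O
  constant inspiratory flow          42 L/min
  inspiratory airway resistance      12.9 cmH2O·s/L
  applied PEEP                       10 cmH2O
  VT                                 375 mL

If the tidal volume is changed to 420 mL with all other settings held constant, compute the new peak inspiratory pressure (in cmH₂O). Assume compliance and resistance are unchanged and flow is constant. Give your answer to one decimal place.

41.4

Flow: 42 L/min ÷ 60 = 0.7 L/s.
PIP = Vt/C + R·V̇ + PEEP (constant-flow equation of motion).
Only the elastic term changes: ΔPIP = ΔVt / C = (420 − 375) / 18.8 = 2.394 cmH2O.
Original PIP = 375/18.8 + 12.9×0.7 + 10 = 38.977 cmH2O; new PIP = 38.977 + (2.394) = 41.371 cmH2O.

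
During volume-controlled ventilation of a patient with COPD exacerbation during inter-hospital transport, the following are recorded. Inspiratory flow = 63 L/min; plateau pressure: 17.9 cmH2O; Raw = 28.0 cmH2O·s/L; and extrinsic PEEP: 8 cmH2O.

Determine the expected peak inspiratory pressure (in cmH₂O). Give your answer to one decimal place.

Flow: 63 L/min ÷ 60 = 1.05 L/s.
PIP = Pplat + Raw × flow = 17.9 + 28.0 × 1.05 = 17.9 + 29.4 = 47.3 cmH2O.

47.3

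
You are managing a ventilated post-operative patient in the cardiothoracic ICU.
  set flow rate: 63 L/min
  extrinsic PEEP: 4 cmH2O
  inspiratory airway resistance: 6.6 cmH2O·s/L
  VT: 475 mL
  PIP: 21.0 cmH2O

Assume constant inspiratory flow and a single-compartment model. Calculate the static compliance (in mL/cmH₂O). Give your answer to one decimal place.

Flow: 63 L/min ÷ 60 = 1.05 L/s.
Equation of motion (constant flow): PIP = Vt/C + R·V̇ + PEEP.
Vt/C = PIP − R·V̇ − PEEP = 21.0 − 6.6×1.05 − 4 = 21.0 − 6.93 − 4 = 10.07 cmH2O.
C = Vt / 10.07 = 475 / 10.07 = 47.17 mL/cmH2O.

47.2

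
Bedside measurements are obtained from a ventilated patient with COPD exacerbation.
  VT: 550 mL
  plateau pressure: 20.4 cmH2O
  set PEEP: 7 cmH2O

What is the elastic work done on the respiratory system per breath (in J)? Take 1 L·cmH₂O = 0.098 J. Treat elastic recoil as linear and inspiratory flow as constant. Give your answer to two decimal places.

Elastic work ≈ ½ × (Pplat − PEEP) × Vt = 0.5 × (20.4 − 7) × 0.550 L = 0.5 × 13.4 × 0.550 = 3.685 L·cmH2O.
× 0.098 J/(L·cmH2O) → 0.3611 J.

0.36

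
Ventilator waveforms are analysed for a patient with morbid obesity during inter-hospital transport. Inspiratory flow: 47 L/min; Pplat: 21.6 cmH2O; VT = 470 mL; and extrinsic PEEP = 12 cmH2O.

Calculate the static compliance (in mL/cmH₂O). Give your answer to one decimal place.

Cstat = Vt / (Pplat − PEEP) = 470 / (21.6 − 12) = 470 / 9.6 = 48.958 mL/cmH2O.

49.0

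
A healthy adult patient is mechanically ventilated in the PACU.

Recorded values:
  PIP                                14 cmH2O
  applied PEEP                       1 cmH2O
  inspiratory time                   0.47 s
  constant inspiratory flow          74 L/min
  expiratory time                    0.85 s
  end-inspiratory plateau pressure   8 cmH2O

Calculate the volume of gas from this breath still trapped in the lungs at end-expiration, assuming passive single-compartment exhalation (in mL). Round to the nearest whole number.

70

Flow: 74 L/min ÷ 60 = 1.2333 L/s.
Vt = flow × Ti = 1.2333 L/s × 0.47 s × 1000 mL/L = 579.65 mL.
R = (PIP − Pplat)/V̇ = (14 − 8) / 1.2333 = 6.0/1.2333 = 4.865 cmH2O·s/L.
C = Vt/(Pplat − PEEP) = 579.65 / (8 − 1) = 579.65/7.0 = 82.807 mL/cmH2O.
τ = R × C = 4.865 × 0.08281 L/cmH2O = 0.4029 s.
Fraction remaining = e^(−Te/τ) = e^(−0.85/0.4029) = 0.1213.
Trapped volume = 579.65 × 0.1213 = 70.312 mL.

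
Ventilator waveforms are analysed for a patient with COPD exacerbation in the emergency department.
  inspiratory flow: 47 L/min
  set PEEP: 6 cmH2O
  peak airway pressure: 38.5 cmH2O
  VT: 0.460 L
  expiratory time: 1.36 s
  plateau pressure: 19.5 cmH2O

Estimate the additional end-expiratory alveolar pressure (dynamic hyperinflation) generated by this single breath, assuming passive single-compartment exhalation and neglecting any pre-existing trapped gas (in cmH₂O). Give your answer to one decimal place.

2.6

Flow: 47 L/min ÷ 60 = 0.7833 L/s.
R = (PIP − Pplat)/V̇ = (38.5 − 19.5) / 0.7833 = 19.0/0.7833 = 24.256 cmH2O·s/L.
C = Vt/(Pplat − PEEP) = 460.0 / (19.5 − 6) = 460.0/13.5 = 34.074 mL/cmH2O.
τ = R × C = 24.256 × 0.03407 L/cmH2O = 0.8264 s.
Fraction remaining = e^(−Te/τ) = e^(−1.36/0.8264) = 0.1929; trapped volume = 460.0 × 0.1929 = 88.734 mL.
Additional alveolar pressure from trapping ≈ V_trapped / C = 88.734 / 34.074 = 2.604 cmH2O.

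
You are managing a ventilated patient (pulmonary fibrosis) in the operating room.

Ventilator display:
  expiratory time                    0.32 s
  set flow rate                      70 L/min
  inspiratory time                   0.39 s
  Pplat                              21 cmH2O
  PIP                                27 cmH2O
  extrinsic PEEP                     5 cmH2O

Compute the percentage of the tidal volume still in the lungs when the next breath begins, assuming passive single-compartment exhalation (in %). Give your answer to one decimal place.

11.2

Flow: 70 L/min ÷ 60 = 1.1667 L/s.
Vt = flow × Ti = 1.1667 L/s × 0.39 s × 1000 mL/L = 455.01 mL.
R = (PIP − Pplat)/V̇ = (27 − 21) / 1.1667 = 6.0/1.1667 = 5.143 cmH2O·s/L.
C = Vt/(Pplat − PEEP) = 455.01 / (21 − 5) = 455.01/16.0 = 28.438 mL/cmH2O.
τ = R × C = 5.143 × 0.02844 L/cmH2O = 0.1463 s.
Fraction remaining at end-expiration = e^(−Te/τ) = e^(−0.32/0.1463) = 0.1122 → 11.22%.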